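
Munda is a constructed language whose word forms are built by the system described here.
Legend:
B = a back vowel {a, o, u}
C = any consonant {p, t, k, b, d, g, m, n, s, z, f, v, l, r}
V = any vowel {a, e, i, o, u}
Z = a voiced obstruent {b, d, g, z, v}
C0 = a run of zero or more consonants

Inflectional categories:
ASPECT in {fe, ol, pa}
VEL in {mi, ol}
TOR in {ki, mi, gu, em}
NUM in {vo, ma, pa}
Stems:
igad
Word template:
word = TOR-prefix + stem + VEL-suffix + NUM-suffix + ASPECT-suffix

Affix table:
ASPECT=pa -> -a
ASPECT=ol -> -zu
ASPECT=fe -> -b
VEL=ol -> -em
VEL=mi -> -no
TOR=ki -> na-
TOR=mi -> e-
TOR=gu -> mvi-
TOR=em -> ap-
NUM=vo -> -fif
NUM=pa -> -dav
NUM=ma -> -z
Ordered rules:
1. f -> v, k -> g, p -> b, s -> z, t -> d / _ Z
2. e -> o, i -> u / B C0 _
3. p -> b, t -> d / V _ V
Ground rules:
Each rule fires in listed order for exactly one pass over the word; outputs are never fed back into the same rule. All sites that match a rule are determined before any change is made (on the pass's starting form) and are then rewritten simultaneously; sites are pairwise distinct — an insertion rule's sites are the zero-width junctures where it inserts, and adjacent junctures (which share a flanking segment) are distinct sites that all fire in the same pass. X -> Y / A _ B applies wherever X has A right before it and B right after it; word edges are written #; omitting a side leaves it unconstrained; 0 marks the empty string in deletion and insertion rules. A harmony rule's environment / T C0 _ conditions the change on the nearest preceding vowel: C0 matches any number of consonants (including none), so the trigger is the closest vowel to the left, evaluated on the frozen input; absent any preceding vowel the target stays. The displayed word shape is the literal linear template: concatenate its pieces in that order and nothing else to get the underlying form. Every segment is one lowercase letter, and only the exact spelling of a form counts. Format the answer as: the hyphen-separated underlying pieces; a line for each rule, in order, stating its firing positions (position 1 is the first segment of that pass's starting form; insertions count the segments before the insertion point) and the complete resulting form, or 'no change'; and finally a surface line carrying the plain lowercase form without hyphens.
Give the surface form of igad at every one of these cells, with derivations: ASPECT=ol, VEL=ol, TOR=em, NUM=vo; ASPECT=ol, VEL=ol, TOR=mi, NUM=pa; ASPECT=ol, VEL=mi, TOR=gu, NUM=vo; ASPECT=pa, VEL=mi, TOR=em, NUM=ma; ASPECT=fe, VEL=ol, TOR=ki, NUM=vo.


cell ASPECT=ol, VEL=ol, TOR=em, NUM=vo:
underlying: ap-igad-em-fif-zu
1. f -> v, k -> g, p -> b, s -> z, t -> d / _ Z: fires at position(s) 11: apigademfivzu
2. e -> o, i -> u / B C0 _: fires at position(s) 3, 7: apugadomfivzu
3. p -> b, t -> d / V _ V: fires at position(s) 2: abugadomfivzu
surface: abugadomfivzu

cell ASPECT=ol, VEL=ol, TOR=mi, NUM=pa:
underlying: e-igad-em-dav-zu
1. f -> v, k -> g, p -> b, s -> z, t -> d / _ Z: no change
2. e -> o, i -> u / B C0 _: fires at position(s) 6: eigadomdavzu
3. p -> b, t -> d / V _ V: no change
surface: eigadomdavzu

cell ASPECT=ol, VEL=mi, TOR=gu, NUM=vo:
underlying: mvi-igad-no-fif-zu
1. f -> v, k -> g, p -> b, s -> z, t -> d / _ Z: fires at position(s) 12: mviigadnofivzu
2. e -> o, i -> u / B C0 _: fires at position(s) 11: mviigadnofuvzu
3. p -> b, t -> d / V _ V: no change
surface: mviigadnofuvzu

cell ASPECT=pa, VEL=mi, TOR=em, NUM=ma:
underlying: ap-igad-no-z-a
1. f -> v, k -> g, p -> b, s -> z, t -> d / _ Z: no change
2. e -> o, i -> u / B C0 _: fires at position(s) 3: apugadnoza
3. p -> b, t -> d / V _ V: fires at position(s) 2: abugadnoza
surface: abugadnoza

cell ASPECT=fe, VEL=ol, TOR=ki, NUM=vo:
underlying: na-igad-em-fif-b
1. f -> v, k -> g, p -> b, s -> z, t -> d / _ Z: fires at position(s) 11: naigademfivb
2. e -> o, i -> u / B C0 _: fires at position(s) 3, 7: naugadomfivb
3. p -> b, t -> d / V _ V: no change
surface: naugadomfivb


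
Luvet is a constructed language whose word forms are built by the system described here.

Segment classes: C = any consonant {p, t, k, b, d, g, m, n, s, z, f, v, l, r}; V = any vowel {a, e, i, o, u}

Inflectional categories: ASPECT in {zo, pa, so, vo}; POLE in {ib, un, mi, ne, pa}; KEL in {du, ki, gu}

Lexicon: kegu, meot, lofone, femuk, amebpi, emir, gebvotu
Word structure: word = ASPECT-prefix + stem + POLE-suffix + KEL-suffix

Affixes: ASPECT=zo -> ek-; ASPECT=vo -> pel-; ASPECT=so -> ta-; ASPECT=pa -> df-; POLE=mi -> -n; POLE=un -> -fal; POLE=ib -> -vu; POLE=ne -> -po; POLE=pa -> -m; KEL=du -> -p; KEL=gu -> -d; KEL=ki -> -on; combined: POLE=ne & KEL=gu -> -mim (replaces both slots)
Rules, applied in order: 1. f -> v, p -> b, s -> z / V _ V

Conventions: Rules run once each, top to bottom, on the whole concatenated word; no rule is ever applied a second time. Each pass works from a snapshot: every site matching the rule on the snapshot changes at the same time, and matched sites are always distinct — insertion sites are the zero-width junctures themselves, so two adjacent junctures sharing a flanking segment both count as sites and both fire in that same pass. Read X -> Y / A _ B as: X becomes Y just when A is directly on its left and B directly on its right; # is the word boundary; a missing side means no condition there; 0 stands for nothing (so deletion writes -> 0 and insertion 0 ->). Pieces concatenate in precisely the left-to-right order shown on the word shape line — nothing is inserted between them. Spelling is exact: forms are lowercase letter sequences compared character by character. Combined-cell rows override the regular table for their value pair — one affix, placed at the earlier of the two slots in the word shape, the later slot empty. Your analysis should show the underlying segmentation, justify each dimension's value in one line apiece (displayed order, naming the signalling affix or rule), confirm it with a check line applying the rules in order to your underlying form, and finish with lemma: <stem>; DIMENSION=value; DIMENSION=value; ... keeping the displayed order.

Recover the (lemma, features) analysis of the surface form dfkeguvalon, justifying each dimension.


underlying: df-kegu-fal-on
ASPECT=pa - signalled by the affix df-
POLE=un - signalled by the affix -fal
KEL=ki - signalled by the affix -on
check: dfkegufalon -> dfkeguvalon
lemma: kegu; ASPECT=pa; POLE=un; KEL=ki


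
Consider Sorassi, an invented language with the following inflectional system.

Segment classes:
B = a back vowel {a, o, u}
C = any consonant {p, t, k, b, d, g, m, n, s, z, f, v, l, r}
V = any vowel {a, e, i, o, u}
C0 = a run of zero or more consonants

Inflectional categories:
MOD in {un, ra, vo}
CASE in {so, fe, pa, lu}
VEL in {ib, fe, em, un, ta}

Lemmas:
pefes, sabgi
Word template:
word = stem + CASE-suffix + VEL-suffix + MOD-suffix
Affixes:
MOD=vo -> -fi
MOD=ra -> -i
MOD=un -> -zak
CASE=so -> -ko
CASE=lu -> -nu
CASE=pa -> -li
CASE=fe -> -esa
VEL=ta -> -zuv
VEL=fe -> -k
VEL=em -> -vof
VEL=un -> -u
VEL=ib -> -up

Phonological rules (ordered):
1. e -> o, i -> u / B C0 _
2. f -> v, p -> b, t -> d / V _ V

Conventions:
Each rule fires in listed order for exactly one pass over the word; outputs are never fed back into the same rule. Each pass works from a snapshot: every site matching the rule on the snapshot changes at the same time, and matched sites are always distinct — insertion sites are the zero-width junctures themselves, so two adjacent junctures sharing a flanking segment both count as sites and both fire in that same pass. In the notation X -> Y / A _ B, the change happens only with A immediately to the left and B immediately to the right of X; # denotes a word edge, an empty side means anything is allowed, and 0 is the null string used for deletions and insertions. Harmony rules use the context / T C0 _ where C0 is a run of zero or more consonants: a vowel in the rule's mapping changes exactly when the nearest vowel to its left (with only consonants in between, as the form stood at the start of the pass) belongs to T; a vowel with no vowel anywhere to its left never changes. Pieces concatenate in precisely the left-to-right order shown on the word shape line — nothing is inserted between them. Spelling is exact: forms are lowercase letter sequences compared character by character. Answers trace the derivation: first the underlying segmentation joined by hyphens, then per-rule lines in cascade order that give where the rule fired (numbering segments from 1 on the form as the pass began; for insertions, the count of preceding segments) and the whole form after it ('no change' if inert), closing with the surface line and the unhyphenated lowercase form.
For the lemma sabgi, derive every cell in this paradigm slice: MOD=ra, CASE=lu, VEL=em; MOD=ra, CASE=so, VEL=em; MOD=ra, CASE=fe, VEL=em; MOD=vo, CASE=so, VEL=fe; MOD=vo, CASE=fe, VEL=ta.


cell MOD=ra, CASE=lu, VEL=em:
underlying: sabgi-nu-vof-i
1. e -> o, i -> u / B C0 _: fires at position(s) 5, 11: sabgunuvofu
2. f -> v, p -> b, t -> d / V _ V: fires at position(s) 10: sabgunuvovu
surface: sabgunuvovu

cell MOD=ra, CASE=so, VEL=em:
underlying: sabgi-ko-vof-i
1. e -> o, i -> u / B C0 _: fires at position(s) 5, 11: sabgukovofu
2. f -> v, p -> b, t -> d / V _ V: fires at position(s) 10: sabgukovovu
surface: sabgukovovu

cell MOD=ra, CASE=fe, VEL=em:
underlying: sabgi-esa-vof-i
1. e -> o, i -> u / B C0 _: fires at position(s) 5, 12: sabguesavofu
2. f -> v, p -> b, t -> d / V _ V: fires at position(s) 11: sabguesavovu
surface: sabguesavovu

cell MOD=vo, CASE=so, VEL=fe:
underlying: sabgi-ko-k-fi
1. e -> o, i -> u / B C0 _: fires at position(s) 5, 10: sabgukokfu
2. f -> v, p -> b, t -> d / V _ V: no change
surface: sabgukokfu

cell MOD=vo, CASE=fe, VEL=ta:
underlying: sabgi-esa-zuv-fi
1. e -> o, i -> u / B C0 _: fires at position(s) 5, 13: sabguesazuvfu
2. f -> v, p -> b, t -> d / V _ V: no change
surface: sabguesazuvfu


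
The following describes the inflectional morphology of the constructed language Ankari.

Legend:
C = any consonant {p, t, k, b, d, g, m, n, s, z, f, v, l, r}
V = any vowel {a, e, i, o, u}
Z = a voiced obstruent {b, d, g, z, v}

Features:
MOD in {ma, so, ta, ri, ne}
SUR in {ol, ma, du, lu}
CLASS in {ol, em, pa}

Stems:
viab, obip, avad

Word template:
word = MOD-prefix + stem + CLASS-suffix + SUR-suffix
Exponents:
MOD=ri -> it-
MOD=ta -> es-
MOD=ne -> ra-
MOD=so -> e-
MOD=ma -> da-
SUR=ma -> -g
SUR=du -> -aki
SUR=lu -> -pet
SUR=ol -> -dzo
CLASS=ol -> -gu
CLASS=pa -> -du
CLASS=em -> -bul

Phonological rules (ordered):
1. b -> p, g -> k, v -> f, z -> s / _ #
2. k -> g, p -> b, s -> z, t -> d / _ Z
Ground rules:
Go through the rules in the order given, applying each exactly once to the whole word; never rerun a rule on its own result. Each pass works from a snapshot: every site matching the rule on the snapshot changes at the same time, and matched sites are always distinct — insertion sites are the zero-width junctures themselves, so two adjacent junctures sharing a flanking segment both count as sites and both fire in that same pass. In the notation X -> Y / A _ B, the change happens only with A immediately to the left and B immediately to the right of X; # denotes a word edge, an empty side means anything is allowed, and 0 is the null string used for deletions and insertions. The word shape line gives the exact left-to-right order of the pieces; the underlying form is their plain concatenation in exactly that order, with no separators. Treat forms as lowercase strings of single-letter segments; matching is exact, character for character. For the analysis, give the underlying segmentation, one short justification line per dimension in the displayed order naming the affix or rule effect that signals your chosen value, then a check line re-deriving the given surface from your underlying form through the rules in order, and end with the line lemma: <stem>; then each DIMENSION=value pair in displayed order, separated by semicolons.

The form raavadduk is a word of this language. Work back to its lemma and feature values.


underlying: ra-avad-du-g
MOD=ne - signalled by the affix ra-
SUR=ma - signalled by the affix -g
CLASS=pa - signalled by the affix -du
check: raavaddug -> raavadduk -> raavadduk
lemma: avad; MOD=ne; SUR=ma; CLASS=pa


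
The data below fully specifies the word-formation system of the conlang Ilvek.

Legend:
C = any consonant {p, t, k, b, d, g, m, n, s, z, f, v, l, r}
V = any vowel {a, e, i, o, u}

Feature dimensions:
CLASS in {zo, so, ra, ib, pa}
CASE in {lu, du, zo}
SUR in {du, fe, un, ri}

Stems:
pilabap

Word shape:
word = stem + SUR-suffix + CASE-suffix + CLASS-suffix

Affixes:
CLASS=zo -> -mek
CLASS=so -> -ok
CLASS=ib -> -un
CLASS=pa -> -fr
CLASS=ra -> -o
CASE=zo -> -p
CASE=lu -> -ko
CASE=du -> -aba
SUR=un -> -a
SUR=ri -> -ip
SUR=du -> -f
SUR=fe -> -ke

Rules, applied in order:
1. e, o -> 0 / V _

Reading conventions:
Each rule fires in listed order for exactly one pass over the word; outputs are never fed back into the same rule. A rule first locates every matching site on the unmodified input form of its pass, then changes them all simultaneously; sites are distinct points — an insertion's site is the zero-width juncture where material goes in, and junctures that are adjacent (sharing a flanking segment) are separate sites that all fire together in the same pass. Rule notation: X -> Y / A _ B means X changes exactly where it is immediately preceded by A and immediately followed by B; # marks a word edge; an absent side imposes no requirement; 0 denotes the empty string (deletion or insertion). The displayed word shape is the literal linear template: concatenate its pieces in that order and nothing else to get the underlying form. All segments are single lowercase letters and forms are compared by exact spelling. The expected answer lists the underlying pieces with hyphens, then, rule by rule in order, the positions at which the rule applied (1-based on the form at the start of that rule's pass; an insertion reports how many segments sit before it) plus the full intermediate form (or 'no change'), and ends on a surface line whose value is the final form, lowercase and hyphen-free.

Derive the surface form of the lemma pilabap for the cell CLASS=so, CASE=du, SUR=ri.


underlying: pilabap-ip-aba-ok
1. e, o -> 0 / V _: fires at position(s) 13: pilabapipabak
surface: pilabapipabak


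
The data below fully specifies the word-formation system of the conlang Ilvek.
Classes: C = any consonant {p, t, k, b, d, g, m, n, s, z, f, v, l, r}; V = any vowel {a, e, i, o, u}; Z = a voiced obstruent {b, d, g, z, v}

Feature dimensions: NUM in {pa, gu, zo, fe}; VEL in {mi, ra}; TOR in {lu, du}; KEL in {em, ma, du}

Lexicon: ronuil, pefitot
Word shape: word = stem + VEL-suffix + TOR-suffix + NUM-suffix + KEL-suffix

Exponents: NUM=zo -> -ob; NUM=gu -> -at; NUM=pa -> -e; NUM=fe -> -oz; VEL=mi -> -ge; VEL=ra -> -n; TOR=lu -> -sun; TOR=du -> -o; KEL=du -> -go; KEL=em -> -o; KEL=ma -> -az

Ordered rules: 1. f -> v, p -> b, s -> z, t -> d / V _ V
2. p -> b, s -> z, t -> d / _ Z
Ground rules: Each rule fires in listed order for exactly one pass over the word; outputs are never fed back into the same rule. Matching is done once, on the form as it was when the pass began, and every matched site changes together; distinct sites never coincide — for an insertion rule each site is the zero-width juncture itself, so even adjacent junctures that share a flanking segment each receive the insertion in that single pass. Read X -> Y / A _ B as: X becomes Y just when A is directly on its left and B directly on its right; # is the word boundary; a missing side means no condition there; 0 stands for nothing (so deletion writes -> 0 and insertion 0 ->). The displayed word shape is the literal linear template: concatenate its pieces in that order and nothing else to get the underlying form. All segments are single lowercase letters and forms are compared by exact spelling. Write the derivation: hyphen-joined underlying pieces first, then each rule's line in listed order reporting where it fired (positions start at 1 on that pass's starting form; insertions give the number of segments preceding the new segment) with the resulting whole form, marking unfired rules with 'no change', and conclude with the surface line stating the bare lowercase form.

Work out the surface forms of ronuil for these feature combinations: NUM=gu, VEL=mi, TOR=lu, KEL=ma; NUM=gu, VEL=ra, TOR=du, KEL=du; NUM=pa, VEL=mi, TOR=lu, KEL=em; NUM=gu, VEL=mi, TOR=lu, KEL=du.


cell NUM=gu, VEL=mi, TOR=lu, KEL=ma:
underlying: ronuil-ge-sun-at-az
1. f -> v, p -> b, s -> z, t -> d / V _ V: fires at position(s) 9, 13: ronuilgezunadaz
2. p -> b, s -> z, t -> d / _ Z: no change
surface: ronuilgezunadaz

cell NUM=gu, VEL=ra, TOR=du, KEL=du:
underlying: ronuil-n-o-at-go
1. f -> v, p -> b, s -> z, t -> d / V _ V: no change
2. p -> b, s -> z, t -> d / _ Z: fires at position(s) 10: ronuilnoadgo
surface: ronuilnoadgo

cell NUM=pa, VEL=mi, TOR=lu, KEL=em:
underlying: ronuil-ge-sun-e-o
1. f -> v, p -> b, s -> z, t -> d / V _ V: fires at position(s) 9: ronuilgezuneo
2. p -> b, s -> z, t -> d / _ Z: no change
surface: ronuilgezuneo

cell NUM=gu, VEL=mi, TOR=lu, KEL=du:
underlying: ronuil-ge-sun-at-go
1. f -> v, p -> b, s -> z, t -> d / V _ V: fires at position(s) 9: ronuilgezunatgo
2. p -> b, s -> z, t -> d / _ Z: fires at position(s) 13: ronuilgezunadgo
surface: ronuilgezunadgo


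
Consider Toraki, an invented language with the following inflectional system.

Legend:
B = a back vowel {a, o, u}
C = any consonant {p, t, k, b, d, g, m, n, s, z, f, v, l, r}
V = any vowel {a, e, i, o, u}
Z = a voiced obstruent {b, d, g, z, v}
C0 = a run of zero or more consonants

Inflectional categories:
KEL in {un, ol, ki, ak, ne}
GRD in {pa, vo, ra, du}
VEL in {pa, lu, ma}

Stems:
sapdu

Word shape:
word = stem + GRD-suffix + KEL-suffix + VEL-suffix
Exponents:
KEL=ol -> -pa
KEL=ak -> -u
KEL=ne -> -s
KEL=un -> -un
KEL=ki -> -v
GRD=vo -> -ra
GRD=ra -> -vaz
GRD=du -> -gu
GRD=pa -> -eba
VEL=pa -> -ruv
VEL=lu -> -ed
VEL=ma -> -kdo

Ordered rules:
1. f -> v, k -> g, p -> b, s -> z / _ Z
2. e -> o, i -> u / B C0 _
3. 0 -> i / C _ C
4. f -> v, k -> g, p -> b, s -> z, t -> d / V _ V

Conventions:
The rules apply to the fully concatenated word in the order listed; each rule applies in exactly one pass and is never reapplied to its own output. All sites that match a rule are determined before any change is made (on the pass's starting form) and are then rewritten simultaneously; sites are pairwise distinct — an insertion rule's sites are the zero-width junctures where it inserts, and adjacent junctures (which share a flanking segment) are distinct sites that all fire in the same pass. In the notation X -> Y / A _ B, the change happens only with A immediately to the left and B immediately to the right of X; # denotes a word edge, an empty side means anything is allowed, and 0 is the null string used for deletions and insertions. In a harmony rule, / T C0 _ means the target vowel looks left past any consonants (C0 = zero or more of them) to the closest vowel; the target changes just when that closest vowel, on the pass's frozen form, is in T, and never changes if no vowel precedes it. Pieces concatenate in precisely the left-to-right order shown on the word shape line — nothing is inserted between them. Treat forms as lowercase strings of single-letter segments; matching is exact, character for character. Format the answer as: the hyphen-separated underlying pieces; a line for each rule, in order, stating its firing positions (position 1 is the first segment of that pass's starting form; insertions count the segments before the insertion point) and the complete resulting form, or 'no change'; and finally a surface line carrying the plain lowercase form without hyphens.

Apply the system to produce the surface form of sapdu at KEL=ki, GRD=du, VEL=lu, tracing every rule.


underlying: sapdu-gu-v-ed
1. f -> v, k -> g, p -> b, s -> z / _ Z: fires at position(s) 3: sabduguved
2. e -> o, i -> u / B C0 _: fires at position(s) 9: sabduguvod
3. 0 -> i / C _ C: inserts after position(s) 3: sabiduguvod
4. f -> v, k -> g, p -> b, s -> z, t -> d / V _ V: no change
surface: sabiduguvod


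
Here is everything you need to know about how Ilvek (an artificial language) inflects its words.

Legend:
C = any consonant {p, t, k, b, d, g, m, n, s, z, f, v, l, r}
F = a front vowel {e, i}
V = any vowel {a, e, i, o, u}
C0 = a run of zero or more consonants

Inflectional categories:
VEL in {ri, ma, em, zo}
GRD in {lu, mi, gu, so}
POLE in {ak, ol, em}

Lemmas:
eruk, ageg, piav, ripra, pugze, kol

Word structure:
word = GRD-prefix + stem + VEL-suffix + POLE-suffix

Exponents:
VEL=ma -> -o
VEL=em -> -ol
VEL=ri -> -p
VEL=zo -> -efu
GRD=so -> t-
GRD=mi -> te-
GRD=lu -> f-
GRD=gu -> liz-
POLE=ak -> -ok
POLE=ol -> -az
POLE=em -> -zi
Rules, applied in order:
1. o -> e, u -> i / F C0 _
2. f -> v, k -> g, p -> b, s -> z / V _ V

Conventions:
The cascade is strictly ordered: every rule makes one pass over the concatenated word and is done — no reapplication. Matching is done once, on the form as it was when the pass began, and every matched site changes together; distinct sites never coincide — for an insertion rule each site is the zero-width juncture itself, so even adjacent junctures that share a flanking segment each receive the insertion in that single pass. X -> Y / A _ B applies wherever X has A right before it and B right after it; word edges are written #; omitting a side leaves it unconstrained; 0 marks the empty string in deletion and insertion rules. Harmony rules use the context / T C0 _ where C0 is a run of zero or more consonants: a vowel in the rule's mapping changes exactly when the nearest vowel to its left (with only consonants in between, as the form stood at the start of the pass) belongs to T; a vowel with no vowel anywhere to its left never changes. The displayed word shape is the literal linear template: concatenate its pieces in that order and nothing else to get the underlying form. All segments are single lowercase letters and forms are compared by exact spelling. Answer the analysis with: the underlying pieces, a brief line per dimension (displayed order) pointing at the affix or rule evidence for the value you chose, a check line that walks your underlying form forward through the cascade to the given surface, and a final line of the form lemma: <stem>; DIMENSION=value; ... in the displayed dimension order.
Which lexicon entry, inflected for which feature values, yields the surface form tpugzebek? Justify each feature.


underlying: t-pugze-p-ok
VEL=ri - signalled by the affix -p
GRD=so - signalled by the affix t-
POLE=ak - signalled by the affix -ok
check: tpugzepok -> tpugzepek -> tpugzebek
lemma: pugze; VEL=ri; GRD=so; POLE=ak


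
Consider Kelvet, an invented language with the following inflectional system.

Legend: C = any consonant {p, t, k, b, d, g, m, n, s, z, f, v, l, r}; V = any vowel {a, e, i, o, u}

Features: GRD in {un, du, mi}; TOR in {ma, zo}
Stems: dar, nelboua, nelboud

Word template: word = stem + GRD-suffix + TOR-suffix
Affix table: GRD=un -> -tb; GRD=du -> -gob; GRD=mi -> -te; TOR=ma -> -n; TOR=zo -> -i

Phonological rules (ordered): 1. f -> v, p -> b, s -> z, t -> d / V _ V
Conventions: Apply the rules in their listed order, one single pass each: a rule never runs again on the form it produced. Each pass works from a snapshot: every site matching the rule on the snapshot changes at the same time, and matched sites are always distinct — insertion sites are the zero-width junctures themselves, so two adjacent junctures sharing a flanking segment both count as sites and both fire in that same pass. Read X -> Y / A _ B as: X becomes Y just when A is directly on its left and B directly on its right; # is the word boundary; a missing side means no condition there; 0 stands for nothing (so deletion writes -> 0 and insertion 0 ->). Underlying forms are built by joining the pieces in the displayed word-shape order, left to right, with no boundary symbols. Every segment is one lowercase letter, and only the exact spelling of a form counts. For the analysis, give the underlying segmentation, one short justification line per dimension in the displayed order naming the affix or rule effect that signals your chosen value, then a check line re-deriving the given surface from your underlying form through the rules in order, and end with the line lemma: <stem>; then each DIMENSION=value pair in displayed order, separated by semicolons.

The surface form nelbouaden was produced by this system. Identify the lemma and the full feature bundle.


underlying: nelboua-te-n
GRD=mi - signalled by the affix -te
TOR=ma - signalled by the affix -n
check: nelbouaten -> nelbouaden
lemma: nelboua; GRD=mi; TOR=ma


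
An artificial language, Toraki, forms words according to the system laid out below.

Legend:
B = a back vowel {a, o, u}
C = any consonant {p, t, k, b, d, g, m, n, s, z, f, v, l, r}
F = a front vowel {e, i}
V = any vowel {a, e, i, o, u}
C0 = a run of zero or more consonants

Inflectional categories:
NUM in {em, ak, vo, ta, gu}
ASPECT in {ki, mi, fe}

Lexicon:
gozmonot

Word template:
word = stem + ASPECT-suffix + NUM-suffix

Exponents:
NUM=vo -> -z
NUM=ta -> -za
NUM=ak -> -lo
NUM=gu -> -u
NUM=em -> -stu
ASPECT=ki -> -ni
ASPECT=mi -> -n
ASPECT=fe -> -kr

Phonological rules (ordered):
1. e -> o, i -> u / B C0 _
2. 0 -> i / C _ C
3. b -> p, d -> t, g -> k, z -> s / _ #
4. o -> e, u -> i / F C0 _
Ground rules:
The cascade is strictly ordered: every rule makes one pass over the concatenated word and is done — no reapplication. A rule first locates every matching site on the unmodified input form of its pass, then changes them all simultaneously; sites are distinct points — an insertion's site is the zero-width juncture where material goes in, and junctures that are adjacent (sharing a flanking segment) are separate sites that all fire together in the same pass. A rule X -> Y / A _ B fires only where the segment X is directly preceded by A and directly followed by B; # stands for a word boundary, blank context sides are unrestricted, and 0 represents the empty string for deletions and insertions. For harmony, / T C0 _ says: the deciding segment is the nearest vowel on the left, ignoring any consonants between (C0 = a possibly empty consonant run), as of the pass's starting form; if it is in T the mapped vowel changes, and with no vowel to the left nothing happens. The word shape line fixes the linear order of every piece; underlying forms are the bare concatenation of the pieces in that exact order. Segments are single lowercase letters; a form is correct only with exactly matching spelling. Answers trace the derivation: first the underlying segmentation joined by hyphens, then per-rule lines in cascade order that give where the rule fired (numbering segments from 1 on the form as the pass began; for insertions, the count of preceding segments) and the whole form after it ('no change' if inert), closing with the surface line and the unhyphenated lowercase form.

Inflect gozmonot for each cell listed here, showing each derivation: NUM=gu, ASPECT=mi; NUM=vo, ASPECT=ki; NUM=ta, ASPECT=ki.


cell NUM=gu, ASPECT=mi:
underlying: gozmonot-n-u
1. e -> o, i -> u / B C0 _: no change
2. 0 -> i / C _ C: inserts after position(s) 3, 8: gozimonotinu
3. b -> p, d -> t, g -> k, z -> s / _ #: no change
4. o -> e, u -> i / F C0 _: fires at position(s) 6, 12: gozimenotini
surface: gozimenotini

cell NUM=vo, ASPECT=ki:
underlying: gozmonot-ni-z
1. e -> o, i -> u / B C0 _: fires at position(s) 10: gozmonotnuz
2. 0 -> i / C _ C: inserts after position(s) 3, 8: gozimonotinuz
3. b -> p, d -> t, g -> k, z -> s / _ #: fires at position(s) 13: gozimonotinus
4. o -> e, u -> i / F C0 _: fires at position(s) 6, 12: gozimenotinis
surface: gozimenotinis

cell NUM=ta, ASPECT=ki:
underlying: gozmonot-ni-za
1. e -> o, i -> u / B C0 _: fires at position(s) 10: gozmonotnuza
2. 0 -> i / C _ C: inserts after position(s) 3, 8: gozimonotinuza
3. b -> p, d -> t, g -> k, z -> s / _ #: no change
4. o -> e, u -> i / F C0 _: fires at position(s) 6, 12: gozimenotiniza
surface: gozimenotiniza


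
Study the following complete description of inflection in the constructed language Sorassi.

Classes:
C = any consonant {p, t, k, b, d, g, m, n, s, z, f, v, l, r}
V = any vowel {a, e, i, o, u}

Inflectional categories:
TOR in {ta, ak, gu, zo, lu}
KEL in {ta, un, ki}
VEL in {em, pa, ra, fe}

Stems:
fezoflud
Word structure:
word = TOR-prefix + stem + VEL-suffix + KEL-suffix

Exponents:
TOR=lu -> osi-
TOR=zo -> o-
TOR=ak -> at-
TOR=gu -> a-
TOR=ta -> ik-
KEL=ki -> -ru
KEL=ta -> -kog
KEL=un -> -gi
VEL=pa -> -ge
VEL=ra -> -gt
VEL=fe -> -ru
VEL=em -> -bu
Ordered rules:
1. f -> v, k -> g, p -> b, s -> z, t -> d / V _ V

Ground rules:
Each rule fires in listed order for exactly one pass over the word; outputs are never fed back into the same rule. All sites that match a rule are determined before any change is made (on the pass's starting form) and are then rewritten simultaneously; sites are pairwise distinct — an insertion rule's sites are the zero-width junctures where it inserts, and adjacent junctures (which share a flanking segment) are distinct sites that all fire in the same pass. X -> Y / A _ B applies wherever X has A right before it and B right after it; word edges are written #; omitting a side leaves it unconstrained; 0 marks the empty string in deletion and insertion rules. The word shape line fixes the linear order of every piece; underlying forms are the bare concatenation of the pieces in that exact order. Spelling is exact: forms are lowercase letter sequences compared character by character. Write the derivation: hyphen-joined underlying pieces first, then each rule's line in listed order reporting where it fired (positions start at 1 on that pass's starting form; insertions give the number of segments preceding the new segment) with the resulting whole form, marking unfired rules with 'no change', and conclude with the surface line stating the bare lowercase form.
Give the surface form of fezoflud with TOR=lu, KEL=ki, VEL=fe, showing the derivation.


underlying: osi-fezoflud-ru-ru
1. f -> v, k -> g, p -> b, s -> z, t -> d / V _ V: fires at position(s) 2, 4: ozivezofludruru
surface: ozivezofludruru


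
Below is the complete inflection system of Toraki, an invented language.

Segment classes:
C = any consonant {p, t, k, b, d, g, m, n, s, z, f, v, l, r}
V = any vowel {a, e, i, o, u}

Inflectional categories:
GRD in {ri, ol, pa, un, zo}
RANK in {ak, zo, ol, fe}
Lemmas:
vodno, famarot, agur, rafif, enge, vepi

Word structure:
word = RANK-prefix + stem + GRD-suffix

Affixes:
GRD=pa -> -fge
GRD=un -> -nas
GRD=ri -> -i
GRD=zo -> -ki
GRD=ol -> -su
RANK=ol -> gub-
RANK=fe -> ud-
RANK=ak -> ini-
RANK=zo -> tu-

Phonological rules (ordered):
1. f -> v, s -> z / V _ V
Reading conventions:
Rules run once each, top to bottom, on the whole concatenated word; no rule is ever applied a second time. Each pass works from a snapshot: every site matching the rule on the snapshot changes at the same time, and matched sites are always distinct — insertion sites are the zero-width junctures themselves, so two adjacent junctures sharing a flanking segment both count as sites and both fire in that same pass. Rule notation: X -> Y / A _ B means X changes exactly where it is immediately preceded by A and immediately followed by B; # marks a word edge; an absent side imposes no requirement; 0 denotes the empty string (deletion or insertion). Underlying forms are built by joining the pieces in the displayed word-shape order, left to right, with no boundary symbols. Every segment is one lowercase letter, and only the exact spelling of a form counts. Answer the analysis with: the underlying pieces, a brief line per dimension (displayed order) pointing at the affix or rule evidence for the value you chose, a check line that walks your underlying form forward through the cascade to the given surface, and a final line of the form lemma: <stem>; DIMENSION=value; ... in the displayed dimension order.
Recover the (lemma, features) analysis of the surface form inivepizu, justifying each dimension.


underlying: ini-vepi-su
GRD=ol - signalled by the affix -su
RANK=ak - signalled by the affix ini-
check: inivepisu -> inivepizu
lemma: vepi; GRD=ol; RANK=ak


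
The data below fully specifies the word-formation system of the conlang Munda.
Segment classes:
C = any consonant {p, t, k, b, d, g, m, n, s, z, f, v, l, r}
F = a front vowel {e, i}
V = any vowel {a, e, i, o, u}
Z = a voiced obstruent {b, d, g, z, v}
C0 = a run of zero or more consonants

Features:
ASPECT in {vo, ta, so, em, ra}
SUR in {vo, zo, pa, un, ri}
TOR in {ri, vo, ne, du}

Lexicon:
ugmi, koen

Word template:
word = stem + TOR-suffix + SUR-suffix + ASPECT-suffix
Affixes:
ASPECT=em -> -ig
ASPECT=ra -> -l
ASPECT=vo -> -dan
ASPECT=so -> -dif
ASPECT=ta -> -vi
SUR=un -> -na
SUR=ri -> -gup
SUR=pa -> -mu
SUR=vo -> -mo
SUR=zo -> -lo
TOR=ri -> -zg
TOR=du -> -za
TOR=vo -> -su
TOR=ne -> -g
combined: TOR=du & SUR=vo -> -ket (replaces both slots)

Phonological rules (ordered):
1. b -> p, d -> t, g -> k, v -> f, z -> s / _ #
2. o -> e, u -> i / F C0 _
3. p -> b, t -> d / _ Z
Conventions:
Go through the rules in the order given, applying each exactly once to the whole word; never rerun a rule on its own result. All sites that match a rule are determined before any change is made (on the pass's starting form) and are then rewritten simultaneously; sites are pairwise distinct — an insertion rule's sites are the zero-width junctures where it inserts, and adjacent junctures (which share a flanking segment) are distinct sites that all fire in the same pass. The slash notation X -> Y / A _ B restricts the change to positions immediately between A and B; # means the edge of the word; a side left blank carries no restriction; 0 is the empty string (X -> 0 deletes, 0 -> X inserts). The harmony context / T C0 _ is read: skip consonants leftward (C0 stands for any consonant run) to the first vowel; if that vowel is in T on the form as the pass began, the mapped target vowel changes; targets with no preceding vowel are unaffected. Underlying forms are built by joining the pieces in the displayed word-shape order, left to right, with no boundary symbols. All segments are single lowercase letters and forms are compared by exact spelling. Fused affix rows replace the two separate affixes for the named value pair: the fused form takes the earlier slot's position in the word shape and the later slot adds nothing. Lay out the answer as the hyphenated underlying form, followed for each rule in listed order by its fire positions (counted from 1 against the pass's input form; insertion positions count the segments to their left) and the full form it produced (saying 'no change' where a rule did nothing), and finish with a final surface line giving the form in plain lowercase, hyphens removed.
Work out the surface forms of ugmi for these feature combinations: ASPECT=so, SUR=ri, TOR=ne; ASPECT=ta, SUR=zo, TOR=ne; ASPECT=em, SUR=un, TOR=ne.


cell ASPECT=so, SUR=ri, TOR=ne:
underlying: ugmi-g-gup-dif
1. b -> p, d -> t, g -> k, v -> f, z -> s / _ #: no change
2. o -> e, u -> i / F C0 _: fires at position(s) 7: ugmiggipdif
3. p -> b, t -> d / _ Z: fires at position(s) 8: ugmiggibdif
surface: ugmiggibdif

cell ASPECT=ta, SUR=zo, TOR=ne:
underlying: ugmi-g-lo-vi
1. b -> p, d -> t, g -> k, v -> f, z -> s / _ #: no change
2. o -> e, u -> i / F C0 _: fires at position(s) 7: ugmiglevi
3. p -> b, t -> d / _ Z: no change
surface: ugmiglevi

cell ASPECT=em, SUR=un, TOR=ne:
underlying: ugmi-g-na-ig
1. b -> p, d -> t, g -> k, v -> f, z -> s / _ #: fires at position(s) 9: ugmignaik
2. o -> e, u -> i / F C0 _: no change
3. p -> b, t -> d / _ Z: no change
surface: ugmignaik


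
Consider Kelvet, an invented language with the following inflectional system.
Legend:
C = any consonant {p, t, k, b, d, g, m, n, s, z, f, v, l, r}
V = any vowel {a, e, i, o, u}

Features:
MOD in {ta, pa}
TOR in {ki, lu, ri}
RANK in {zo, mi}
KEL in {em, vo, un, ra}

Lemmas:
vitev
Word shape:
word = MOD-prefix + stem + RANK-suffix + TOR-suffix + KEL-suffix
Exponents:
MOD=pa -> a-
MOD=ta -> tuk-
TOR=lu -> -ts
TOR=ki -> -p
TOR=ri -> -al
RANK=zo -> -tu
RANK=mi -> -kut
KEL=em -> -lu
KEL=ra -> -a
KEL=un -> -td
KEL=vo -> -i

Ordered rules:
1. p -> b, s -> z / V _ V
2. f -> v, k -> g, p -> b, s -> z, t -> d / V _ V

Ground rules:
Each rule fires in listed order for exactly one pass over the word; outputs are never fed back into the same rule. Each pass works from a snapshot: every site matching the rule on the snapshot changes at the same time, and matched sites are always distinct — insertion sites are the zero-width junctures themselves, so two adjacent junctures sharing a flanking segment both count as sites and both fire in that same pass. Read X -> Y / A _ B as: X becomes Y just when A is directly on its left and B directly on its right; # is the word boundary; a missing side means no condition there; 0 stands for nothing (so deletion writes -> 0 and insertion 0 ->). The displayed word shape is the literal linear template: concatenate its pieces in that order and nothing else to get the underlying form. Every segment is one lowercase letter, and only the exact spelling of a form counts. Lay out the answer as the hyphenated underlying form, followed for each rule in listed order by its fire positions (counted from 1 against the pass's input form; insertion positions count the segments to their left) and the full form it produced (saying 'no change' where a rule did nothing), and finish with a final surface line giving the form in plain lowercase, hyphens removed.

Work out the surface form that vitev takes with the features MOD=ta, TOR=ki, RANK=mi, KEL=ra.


underlying: tuk-vitev-kut-p-a
1. p -> b, s -> z / V _ V: no change
2. f -> v, k -> g, p -> b, s -> z, t -> d / V _ V: fires at position(s) 6: tukvidevkutpa
surface: tukvidevkutpa


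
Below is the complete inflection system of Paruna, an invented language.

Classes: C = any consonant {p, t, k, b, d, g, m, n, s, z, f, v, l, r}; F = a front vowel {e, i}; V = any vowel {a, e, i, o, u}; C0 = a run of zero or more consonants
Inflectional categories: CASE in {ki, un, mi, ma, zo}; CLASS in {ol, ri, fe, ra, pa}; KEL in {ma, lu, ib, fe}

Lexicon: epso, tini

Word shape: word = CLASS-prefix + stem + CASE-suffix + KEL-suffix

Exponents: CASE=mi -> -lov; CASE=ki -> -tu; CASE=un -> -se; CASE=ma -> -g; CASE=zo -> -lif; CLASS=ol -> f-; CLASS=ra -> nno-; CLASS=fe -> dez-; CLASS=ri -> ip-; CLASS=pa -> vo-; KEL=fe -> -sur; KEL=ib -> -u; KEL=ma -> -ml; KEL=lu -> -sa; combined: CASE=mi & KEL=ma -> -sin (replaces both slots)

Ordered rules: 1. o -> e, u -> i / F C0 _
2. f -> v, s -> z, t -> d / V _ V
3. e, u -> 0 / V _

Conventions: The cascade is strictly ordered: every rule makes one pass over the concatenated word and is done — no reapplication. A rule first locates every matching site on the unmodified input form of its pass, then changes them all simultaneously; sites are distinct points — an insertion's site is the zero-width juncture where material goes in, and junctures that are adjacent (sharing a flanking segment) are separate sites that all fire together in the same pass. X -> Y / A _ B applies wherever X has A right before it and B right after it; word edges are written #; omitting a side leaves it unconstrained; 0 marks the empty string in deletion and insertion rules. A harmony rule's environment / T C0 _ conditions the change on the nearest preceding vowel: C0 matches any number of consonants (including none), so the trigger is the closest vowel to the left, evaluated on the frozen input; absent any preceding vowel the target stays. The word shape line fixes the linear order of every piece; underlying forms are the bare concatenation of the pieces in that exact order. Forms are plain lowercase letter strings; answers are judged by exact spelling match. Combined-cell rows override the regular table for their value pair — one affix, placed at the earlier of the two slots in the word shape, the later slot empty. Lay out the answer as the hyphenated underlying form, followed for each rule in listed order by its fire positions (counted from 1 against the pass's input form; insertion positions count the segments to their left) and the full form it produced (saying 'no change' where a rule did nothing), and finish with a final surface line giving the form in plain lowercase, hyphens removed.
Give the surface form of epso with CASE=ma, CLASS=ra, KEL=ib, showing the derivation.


underlying: nno-epso-g-u
1. o -> e, u -> i / F C0 _: fires at position(s) 7: nnoepsegu
2. f -> v, s -> z, t -> d / V _ V: no change
3. e, u -> 0 / V _: fires at position(s) 4: nnopsegu
surface: nnopsegu
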